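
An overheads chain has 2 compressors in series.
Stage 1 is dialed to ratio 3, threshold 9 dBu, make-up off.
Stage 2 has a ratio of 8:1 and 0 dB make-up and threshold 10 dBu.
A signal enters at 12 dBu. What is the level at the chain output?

Stage 1: 12 dBu is 3 dB over 9 dBu; at 3:1 that becomes 1 dB over, giving 10 dBu.
Stage 2: 10 dBu is at or below the 10 dBu threshold — no compression; output 10 dBu.

10 dBu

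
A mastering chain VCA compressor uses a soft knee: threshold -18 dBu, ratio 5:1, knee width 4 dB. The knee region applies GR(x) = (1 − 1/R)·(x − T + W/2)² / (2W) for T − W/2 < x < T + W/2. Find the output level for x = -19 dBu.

x − T + W/2 = -19 − (-18) + 2 = 1.
GR = (1 − 1/5) × 1² / 8 = 0.8 × 1 / 8 = 0.1 dB.
Output = -19 − 0.1 = -19.1 dBu.

-19.1 dBu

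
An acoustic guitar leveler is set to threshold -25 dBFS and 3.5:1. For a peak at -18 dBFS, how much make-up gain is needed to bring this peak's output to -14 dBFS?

The peak compresses to -25 + 7/3.5 = -23 dBFS.
To reach -14 dBFS requires -14 − (-23) = 9 dB of make-up.

9 dB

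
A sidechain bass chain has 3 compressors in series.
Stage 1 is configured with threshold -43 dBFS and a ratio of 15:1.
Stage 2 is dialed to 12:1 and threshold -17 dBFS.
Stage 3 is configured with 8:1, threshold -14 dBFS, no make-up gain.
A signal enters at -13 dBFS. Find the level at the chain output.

Stage 1: 30 dB above -43 dBFS, reduced 15:1 to 2 dB above → -41 dBFS.
Stage 2: below threshold (-41 ≤ -17); passes unchanged; output -41 dBFS.
Stage 3: -41 dBFS ≤ -14 dBFS, so stage 3 doesn't engage; output -41 dBFS.

-41 dBFS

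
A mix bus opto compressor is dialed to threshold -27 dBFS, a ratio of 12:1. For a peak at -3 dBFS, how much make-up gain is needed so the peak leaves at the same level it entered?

22 dB

Without make-up, output = threshold + overshoot/12 = -27 + 2 = -25 dBFS.
Gap to target: 22 dB.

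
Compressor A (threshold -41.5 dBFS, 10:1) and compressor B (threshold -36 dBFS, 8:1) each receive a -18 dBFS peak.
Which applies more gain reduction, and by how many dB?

A, by 5.4 dB

A: 23.5 dB over, compressed to 2.35 dB over, so 21.15 dB of GR.
B: 18 dB over, compressed to 2.25 dB over, so 15.75 dB of GR.
A reduces 5.4 dB more.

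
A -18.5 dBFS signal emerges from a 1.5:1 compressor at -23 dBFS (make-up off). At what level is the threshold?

Input is 13.5 dB above T (since output overshoot × R = input overshoot: (-23 − T)·1.5 = -18.5 − T gives T = -32 dBFS).
Check: -32 + (-18.5 − (-32))/1.5 = -32 + 9 = -23 dBFS. ✓

-32 dBFS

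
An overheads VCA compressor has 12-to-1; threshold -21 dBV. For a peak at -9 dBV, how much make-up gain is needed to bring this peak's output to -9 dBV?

11 dB

The peak compresses to -21 + 12/12 = -20 dBV.
To reach -9 dBV requires -9 − (-20) = 11 dB of make-up.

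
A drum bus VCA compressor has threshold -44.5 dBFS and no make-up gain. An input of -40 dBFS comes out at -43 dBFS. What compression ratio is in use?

3:1

Input overshoot = -40 − (-44.5) = 4.5 dB; output overshoot = -43 − (-44.5) = 1.5 dB.
Ratio = 4.5 / 1.5 = 3.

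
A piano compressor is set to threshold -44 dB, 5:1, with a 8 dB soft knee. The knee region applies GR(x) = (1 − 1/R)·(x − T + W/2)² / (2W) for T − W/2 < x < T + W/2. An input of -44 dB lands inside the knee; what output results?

-44.8 dB

x − T + W/2 = -44 − (-44) + 4 = 4.
GR = (1 − 1/5) × 4² / 16 = 0.8 × 16 / 16 = 0.8 dB.
Output = -44 − 0.8 = -44.8 dB.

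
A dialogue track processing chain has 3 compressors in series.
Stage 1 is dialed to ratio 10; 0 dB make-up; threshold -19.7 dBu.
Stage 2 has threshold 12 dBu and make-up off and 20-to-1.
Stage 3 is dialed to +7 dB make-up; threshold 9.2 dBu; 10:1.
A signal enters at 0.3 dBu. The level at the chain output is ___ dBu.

Stage 1: 0.3 dBu is 20 dB over -19.7 dBu; at 10:1 that becomes 2 dB over, giving -17.7 dBu.
Stage 2: -17.7 dBu is at or below the 12 dBu threshold — no compression; output -17.7 dBu.
Stage 3: -17.7 dBu ≤ 9.2 dBu, so stage 3 doesn't engage; make-up brings it to -10.7 dBu.

-10.7 dBu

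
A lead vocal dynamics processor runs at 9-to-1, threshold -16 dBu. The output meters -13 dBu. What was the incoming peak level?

Post-compression overshoot = -13 − (-16) = 3 dB.
Input overshoot = R × output overshoot = 27 dB → input = -16 + 27 = 11 dBu.

11 dBu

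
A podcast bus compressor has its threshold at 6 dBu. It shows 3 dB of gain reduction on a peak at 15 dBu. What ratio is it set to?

Input overshoot = 15 − 6 = 9 dB.
Output overshoot = 9 − 3 = 6 dB.
Ratio = input overshoot / output overshoot = 9 / 6 = 1.5.

1.5:1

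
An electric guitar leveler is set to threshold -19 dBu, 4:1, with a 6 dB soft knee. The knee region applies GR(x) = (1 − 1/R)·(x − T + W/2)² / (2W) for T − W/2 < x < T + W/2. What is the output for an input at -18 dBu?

x − T + W/2 = -18 − (-19) + 3 = 4.
GR = (1 − 1/4) × 4² / 12 = 0.75 × 16 / 12 = 1 dB.
Output = -18 − 1 = -19 dBu.

-19 dBu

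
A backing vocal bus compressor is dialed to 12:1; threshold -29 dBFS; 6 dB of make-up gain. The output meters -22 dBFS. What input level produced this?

Remove make-up: -22 − 6 = -28 dBFS.
The compressed level sits -28 − (-29) = 1 dB over threshold.
Undo the ratio: input overshoot = 1 × 12 = 12 dB, giving input = -17 dBFS.

-17 dBFS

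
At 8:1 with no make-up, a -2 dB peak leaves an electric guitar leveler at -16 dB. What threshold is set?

-18 dB

Gain reduction = -2 − (-16) = 14 dB; output overshoot = GR / (R − 1) = 14 / 7 = 2 dB.
Threshold = output − output overshoot = -16 − 2 = -18 dB.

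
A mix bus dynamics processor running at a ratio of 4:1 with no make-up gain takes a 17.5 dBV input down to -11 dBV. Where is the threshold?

-20.5 dBV

Input is 38 dB above T (since output overshoot × R = input overshoot: (-11 − T)·4 = 17.5 − T gives T = -20.5 dBV).
Check: -20.5 + (17.5 − (-20.5))/4 = -20.5 + 9.5 = -11 dBV. ✓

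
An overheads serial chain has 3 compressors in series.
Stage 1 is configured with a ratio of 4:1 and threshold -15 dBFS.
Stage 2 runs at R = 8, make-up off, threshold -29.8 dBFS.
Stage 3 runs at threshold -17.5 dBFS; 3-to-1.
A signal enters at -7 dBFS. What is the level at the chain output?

Stage 1: 8 dB above -15 dBFS, reduced 4:1 to 2 dB above → -13 dBFS.
Stage 2: 16.8 dB above -29.8 dBFS, reduced 8:1 to 2.1 dB above → -27.7 dBFS.
Stage 3: -27.7 dBFS is at or below the -17.5 dBFS threshold — no compression; output -27.7 dBFS.

-27.7 dBFS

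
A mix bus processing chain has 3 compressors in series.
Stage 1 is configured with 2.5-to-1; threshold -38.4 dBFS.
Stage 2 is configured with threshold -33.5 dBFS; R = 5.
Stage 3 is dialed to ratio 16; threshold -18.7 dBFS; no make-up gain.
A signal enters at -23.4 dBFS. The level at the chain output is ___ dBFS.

-33.28 dBFS

Stage 1: overshoot 15 dB → 15/2.5 = 6 dB → -32.4 dBFS.
Stage 2: overshoot 1.1 dB → 1.1/5 = 0.22 dB → -33.28 dBFS.
Stage 3: -33.28 dBFS is at or below the -18.7 dBFS threshold — no compression; output -33.28 dBFS.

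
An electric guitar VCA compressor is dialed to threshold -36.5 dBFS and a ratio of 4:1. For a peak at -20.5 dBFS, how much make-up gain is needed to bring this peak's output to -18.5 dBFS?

14 dB

Without make-up, output = threshold + overshoot/4 = -36.5 + 4 = -32.5 dBFS.
Gap to target: 14 dB.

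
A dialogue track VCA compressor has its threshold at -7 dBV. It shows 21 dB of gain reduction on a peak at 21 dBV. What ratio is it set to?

4:1

Input overshoot = 21 − (-7) = 28 dB.
Output overshoot = 28 − 21 = 7 dB.
Ratio = input overshoot / output overshoot = 28 / 7 = 4.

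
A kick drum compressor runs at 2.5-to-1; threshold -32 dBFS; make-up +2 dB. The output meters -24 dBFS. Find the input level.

Remove make-up: -24 − 2 = -26 dBFS.
The compressed level sits -26 − (-32) = 6 dB over threshold.
Before 2.5:1 compression the overshoot was 6 × 2.5 = 15 dB, so input = -32 + 15 = -17 dBFS.

-17 dBFS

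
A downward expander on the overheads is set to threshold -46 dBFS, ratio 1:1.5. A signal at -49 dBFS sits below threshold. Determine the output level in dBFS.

-50.5 dBFS

Below threshold, a 1:1.5 expander applies gain = (1.5−1)×(T − x) of attenuation.
(1.5−1) × 3 = 1.5 dB, so output = -49 − 1.5 = -50.5 dBFS.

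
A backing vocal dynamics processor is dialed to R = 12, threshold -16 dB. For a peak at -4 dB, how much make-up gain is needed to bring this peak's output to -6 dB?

Without make-up, output = threshold + overshoot/12 = -16 + 1 = -15 dB.
Gap to target: 9 dB.

9 dB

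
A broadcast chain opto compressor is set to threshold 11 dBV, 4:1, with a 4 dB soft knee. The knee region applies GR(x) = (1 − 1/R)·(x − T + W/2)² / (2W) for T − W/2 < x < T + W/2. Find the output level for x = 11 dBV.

x − T + W/2 = 11 − 11 + 2 = 2.
GR = (1 − 1/4) × 2² / 8 = 0.75 × 4 / 8 = 0.375 dB.
Output = 11 − 0.375 = 10.625 dBV.

10.625 dBV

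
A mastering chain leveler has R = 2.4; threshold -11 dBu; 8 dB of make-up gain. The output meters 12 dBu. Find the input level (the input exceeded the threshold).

25 dBu

Stripping the +8 dB make-up gives 4 dBu at the gain stage.
That's 15 dB above the -11 dBu threshold.
Undo the ratio: input overshoot = 15 × 2.4 = 36 dB, giving input = 25 dBu.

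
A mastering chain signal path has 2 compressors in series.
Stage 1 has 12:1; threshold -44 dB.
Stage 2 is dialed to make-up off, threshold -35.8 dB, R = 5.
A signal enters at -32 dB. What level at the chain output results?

Stage 1: 12 dB above -44 dB, reduced 12:1 to 1 dB above → -43 dB.
Stage 2: -43 dB ≤ -35.8 dB, so stage 2 doesn't engage; output -43 dB.

-43 dB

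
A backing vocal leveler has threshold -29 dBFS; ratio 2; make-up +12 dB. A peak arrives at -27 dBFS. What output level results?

The input is 2 dB above the -29 dBFS threshold.
2:1 compression reduces that to 2/2 = 1 dB over.
Output = -29 + 1 = -28 dBFS; make-up adds 12 dB, giving -16 dBFS.

-16 dBFS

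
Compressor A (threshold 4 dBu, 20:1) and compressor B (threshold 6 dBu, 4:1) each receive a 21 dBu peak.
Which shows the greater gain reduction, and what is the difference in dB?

A, by 4.9 dB

A: GR = 17 − 17/20 = 16.15 dB.
B: GR = 15 − 15/4 = 11.25 dB.
Difference: 4.9 dB in favour of A.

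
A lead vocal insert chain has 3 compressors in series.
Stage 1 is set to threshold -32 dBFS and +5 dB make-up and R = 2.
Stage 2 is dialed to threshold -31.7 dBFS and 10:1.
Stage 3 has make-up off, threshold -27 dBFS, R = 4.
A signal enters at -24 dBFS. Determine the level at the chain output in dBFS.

-30.83 dBFS

Stage 1: 8 dB above -32 dBFS, reduced 2:1 to 4 dB above → -28 dBFS; +5 dB make-up → -23 dBFS.
Stage 2: 8.7 dB above -31.7 dBFS, reduced 10:1 to 0.87 dB above → -30.83 dBFS.
Stage 3: -30.83 dBFS ≤ -27 dBFS, so stage 3 doesn't engage; output -30.83 dBFS.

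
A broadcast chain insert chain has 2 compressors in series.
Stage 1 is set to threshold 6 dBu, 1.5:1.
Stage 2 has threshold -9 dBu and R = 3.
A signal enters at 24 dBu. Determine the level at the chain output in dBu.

Stage 1: overshoot 18 dB → 18/1.5 = 12 dB → 18 dBu.
Stage 2: 27 dB above -9 dBu, reduced 3:1 to 9 dB above → 0 dBu.

0 dBu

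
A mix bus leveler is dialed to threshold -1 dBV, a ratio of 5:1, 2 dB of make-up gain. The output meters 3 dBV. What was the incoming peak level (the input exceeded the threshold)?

Before make-up, the level was 3 − 2 = 1 dBV.
That's 2 dB above the -1 dBV threshold.
Input overshoot = R × output overshoot = 10 dB → input = -1 + 10 = 9 dBV.

9 dBV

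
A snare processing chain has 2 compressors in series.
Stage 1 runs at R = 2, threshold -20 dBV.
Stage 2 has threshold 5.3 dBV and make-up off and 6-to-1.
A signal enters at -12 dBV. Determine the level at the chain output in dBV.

-16 dBV

Stage 1: overshoot 8 dB → 8/2 = 4 dB → -16 dBV.
Stage 2: -16 dBV is at or below the 5.3 dBV threshold — no compression; output -16 dBV.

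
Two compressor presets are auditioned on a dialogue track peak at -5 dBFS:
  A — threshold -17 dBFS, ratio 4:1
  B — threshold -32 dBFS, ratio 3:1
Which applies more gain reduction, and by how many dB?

B, by 9 dB

A: overshoot 12 dB → output overshoot 3 dB → GR 9 dB.
B: overshoot 27 dB → output overshoot 9 dB → GR 18 dB.
B reduces 9 dB more.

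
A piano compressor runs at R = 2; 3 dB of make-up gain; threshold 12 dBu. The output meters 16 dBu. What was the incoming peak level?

Stripping the +3 dB make-up gives 13 dBu at the gain stage.
Post-compression overshoot = 13 − 12 = 1 dB.
Undo the ratio: input overshoot = 1 × 2 = 2 dB, giving input = 14 dBu.

14 dBu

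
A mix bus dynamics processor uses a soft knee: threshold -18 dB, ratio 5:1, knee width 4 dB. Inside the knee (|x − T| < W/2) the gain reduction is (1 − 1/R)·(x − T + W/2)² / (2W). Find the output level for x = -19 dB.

-19.1 dB

x − T + W/2 = -19 − (-18) + 2 = 1.
GR = (1 − 1/5) × 1² / 8 = 0.8 × 1 / 8 = 0.1 dB.
Output = -19 − 0.1 = -19.1 dB.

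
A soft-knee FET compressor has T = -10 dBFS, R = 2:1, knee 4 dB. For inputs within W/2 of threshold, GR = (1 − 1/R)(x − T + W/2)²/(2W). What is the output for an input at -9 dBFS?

-9.5625 dBFS

x − T + W/2 = -9 − (-10) + 2 = 3.
GR = (1 − 1/2) × 3² / 8 = 0.5 × 9 / 8 = 0.5625 dB.
Output = -9 − 0.5625 = -9.5625 dBFS.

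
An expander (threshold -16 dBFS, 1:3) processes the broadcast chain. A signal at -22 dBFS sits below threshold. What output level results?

-34 dBFS

The input is 6 dB below the -16 dBFS threshold.
A 1:3 expander multiplies undershoot by 3: 6 × 3 = 18 dB below threshold.
Output = -16 − 18 = -34 dBFS.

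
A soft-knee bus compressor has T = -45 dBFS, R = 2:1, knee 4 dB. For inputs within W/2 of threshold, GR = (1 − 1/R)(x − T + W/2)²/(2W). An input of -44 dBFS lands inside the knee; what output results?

-44.5625 dBFS

x − T + W/2 = -44 − (-45) + 2 = 3.
GR = (1 − 1/2) × 3² / 8 = 0.5 × 9 / 8 = 0.5625 dB.
Output = -44 − 0.5625 = -44.5625 dBFS.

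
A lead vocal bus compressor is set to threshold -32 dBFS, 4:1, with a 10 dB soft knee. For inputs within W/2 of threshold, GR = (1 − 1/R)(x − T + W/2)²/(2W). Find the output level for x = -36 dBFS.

-36.0375 dBFS

x − T + W/2 = -36 − (-32) + 5 = 1.
GR = (1 − 1/4) × 1² / 20 = 0.75 × 1 / 20 = 0.0375 dB.
Output = -36 − 0.0375 = -36.0375 dBFS.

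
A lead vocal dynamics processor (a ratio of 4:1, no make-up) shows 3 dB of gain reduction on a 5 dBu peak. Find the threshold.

1 dBu

Let T be the threshold. Output overshoot = (input overshoot)/R, so 2 − T = (5 − T)/4.
4·(2 − T) = 5 − T → 3·T = 8 − 5 = 3.
T = 3/3 = 1 dBu.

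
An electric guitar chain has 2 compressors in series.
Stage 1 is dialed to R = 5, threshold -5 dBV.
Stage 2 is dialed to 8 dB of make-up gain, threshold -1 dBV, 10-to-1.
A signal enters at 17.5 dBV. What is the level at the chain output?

7.05 dBV

Stage 1: overshoot 22.5 dB → 22.5/5 = 4.5 dB → -0.5 dBV.
Stage 2: -0.5 dBV is 0.5 dB over -1 dBV; at 10:1 that becomes 0.05 dB over, giving -0.95 dBV; +8 dB make-up → 7.05 dBV.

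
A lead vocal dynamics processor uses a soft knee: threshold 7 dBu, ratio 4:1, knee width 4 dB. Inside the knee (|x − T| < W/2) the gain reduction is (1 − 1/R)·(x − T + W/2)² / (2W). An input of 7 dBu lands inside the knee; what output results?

6.625 dBu

x − T + W/2 = 7 − 7 + 2 = 2.
GR = (1 − 1/4) × 2² / 8 = 0.75 × 4 / 8 = 0.375 dB.
Output = 7 − 0.375 = 6.625 dBu.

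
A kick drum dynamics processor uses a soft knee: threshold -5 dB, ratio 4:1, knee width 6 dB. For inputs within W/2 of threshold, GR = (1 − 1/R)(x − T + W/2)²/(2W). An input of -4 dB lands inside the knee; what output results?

-5 dB

x − T + W/2 = -4 − (-5) + 3 = 4.
GR = (1 − 1/4) × 4² / 12 = 0.75 × 16 / 12 = 1 dB.
Output = -4 − 1 = -5 dB.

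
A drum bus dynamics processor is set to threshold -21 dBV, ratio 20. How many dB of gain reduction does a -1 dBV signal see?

19 dB

The signal is 20 dB above threshold.
A 20:1 ratio leaves 1 dB of that excess.
So the signal is attenuated by 20 − 1 = 19 dB.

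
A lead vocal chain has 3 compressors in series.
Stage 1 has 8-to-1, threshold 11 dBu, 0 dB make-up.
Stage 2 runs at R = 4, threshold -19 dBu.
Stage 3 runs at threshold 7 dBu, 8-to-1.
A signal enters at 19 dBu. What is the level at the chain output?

-11.25 dBu

Stage 1: 8 dB above 11 dBu, reduced 8:1 to 1 dB above → 12 dBu.
Stage 2: 31 dB above -19 dBu, reduced 4:1 to 7.75 dB above → -11.25 dBu.
Stage 3: -11.25 dBu ≤ 7 dBu, so stage 3 doesn't engage; output -11.25 dBu.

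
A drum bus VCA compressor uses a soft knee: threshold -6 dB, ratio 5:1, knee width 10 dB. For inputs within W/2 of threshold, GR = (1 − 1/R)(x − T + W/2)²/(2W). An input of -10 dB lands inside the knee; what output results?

-10.04 dB

x − T + W/2 = -10 − (-6) + 5 = 1.
GR = (1 − 1/5) × 1² / 20 = 0.8 × 1 / 20 = 0.04 dB.
Output = -10 − 0.04 = -10.04 dB.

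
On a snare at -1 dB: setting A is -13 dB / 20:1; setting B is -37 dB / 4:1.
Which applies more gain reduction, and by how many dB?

B, by 15.6 dB

A: overshoot 12 dB → output overshoot 0.6 dB → GR 11.4 dB.
B: overshoot 36 dB → output overshoot 9 dB → GR 27 dB.
B reduces 15.6 dB more.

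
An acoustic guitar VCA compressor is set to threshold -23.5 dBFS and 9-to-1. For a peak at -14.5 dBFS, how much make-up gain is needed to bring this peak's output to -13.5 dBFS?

9 dB

Overshoot 9 dB → 9/9 = 1 dB after compression, so the compressed level is -23.5 + 1 = -22.5 dBFS.
Make-up = target − compressed = -13.5 − (-22.5) = 9 dB.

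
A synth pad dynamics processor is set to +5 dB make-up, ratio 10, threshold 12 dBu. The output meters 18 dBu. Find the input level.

Remove make-up: 18 − 5 = 13 dBu.
That's 1 dB above the 12 dBu threshold.
Undo the ratio: input overshoot = 1 × 10 = 10 dB, giving input = 22 dBu.

22 dBu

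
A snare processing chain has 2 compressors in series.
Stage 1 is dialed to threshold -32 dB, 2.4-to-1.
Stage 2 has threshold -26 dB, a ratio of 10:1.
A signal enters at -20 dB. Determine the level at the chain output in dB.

Stage 1: 12 dB above -32 dB, reduced 2.4:1 to 5 dB above → -27 dB.
Stage 2: below threshold (-27 ≤ -26); passes unchanged; output -27 dB.

-27 dB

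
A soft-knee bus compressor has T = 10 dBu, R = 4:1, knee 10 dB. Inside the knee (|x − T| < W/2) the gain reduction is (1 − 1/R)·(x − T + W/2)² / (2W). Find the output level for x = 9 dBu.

8.4 dBu

x − T + W/2 = 9 − 10 + 5 = 4.
GR = (1 − 1/4) × 4² / 20 = 0.75 × 16 / 20 = 0.6 dB.
Output = 9 − 0.6 = 8.4 dBu.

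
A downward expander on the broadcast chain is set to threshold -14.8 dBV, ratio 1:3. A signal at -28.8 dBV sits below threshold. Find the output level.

Below threshold, a 1:3 expander applies gain = (3−1)×(T − x) of attenuation.
(3−1) × 14 = 28 dB, so output = -28.8 − 28 = -56.8 dBV.

-56.8 dBV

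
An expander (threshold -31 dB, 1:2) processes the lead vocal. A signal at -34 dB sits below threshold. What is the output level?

-37 dB

The input is 3 dB below the -31 dB threshold.
A 1:2 expander multiplies undershoot by 2: 3 × 2 = 6 dB below threshold.
Output = -31 − 6 = -37 dB.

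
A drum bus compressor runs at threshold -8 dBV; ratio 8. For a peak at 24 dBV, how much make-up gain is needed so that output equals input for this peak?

The peak compresses to -8 + 32/8 = -4 dBV.
To reach 24 dBV requires 24 − (-4) = 28 dB of make-up.

28 dB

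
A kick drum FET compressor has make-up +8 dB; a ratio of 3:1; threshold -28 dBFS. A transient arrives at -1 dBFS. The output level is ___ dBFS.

-11 dBFS

The input is 27 dB above the -28 dBFS threshold.
At 3:1 the overshoot is divided by 3, leaving 9 dB above threshold.
So the level is -28 + 9 = -19 dBFS; make-up adds 8 dB, giving -11 dBFS.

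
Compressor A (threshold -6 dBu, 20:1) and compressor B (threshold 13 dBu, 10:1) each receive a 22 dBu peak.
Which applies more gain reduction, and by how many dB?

A: overshoot 28 dB → output overshoot 1.4 dB → GR 26.6 dB.
B: overshoot 9 dB → output overshoot 0.9 dB → GR 8.1 dB.
Difference: 18.5 dB in favour of A.

A, by 18.5 dB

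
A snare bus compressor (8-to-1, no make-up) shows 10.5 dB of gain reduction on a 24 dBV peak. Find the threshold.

12 dBV

Let T be the threshold. Output overshoot = (input overshoot)/R, so 13.5 − T = (24 − T)/8.
8·(13.5 − T) = 24 − T → 7·T = 108 − 24 = 84.
T = 84/7 = 12 dBV.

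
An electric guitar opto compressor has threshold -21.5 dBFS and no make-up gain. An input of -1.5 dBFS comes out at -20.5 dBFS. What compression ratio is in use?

Input overshoot = -1.5 − (-21.5) = 20 dB; output overshoot = -20.5 − (-21.5) = 1 dB.
Ratio = 20 / 1 = 20.

20:1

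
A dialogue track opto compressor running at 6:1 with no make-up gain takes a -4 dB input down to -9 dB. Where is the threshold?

Gain reduction = -4 − (-9) = 5 dB; output overshoot = GR / (R − 1) = 5 / 5 = 1 dB.
Threshold = output − output overshoot = -9 − 1 = -10 dB.

-10 dB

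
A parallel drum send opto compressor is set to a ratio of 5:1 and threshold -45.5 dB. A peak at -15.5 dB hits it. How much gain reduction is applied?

24 dB

Overshoot = -15.5 − (-45.5) = 30 dB.
A 5:1 ratio leaves 6 dB of that excess.
Gain reduction = 30 − 6 = 24 dB.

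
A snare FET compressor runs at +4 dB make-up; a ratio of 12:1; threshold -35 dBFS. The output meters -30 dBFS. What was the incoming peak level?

-23 dBFS

Remove make-up: -30 − 4 = -34 dBFS.
The compressed level sits -34 − (-35) = 1 dB over threshold.
Undo the ratio: input overshoot = 1 × 12 = 12 dB, giving input = -23 dBFS.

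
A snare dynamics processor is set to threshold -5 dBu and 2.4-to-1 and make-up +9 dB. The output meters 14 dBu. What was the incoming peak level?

Remove make-up: 14 − 9 = 5 dBu.
That's 10 dB above the -5 dBu threshold.
Before 2.4:1 compression the overshoot was 10 × 2.4 = 24 dB, so input = -5 + 24 = 19 dBu.

19 dBu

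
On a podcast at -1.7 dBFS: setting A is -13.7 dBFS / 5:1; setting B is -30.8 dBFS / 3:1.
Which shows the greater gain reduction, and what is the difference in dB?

A: GR = 12 − 12/5 = 9.6 dB.
B: GR = 29.1 − 29.1/3 = 19.4 dB.
B reduces 9.8 dB more.

B, by 9.8 dB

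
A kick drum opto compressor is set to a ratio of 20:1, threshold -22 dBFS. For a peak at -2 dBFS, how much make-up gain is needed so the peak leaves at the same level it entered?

Without make-up, output = threshold + overshoot/20 = -22 + 1 = -21 dBFS.
Gap to target: 19 dB.

19 dB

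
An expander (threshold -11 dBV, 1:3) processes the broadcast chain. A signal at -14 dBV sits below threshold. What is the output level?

-20 dBV

Below threshold, a 1:3 expander applies gain = (3−1)×(T − x) of attenuation.
(3−1) × 3 = 6 dB, so output = -14 − 6 = -20 dBV.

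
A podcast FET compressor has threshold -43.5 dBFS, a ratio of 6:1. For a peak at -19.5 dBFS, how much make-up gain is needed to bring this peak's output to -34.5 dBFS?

The peak compresses to -43.5 + 24/6 = -39.5 dBFS.
To reach -34.5 dBFS requires -34.5 − (-39.5) = 5 dB of make-up.

5 dB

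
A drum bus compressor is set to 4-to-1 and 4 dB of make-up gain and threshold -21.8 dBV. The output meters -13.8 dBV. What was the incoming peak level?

-5.8 dBV

Stripping the +4 dB make-up gives -17.8 dBV at the gain stage.
That's 4 dB above the -21.8 dBV threshold.
Input overshoot = R × output overshoot = 16 dB → input = -21.8 + 16 = -5.8 dBV.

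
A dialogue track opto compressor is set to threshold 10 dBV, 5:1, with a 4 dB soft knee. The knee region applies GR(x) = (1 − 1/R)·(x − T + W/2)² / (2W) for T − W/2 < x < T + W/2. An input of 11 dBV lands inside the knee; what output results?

x − T + W/2 = 11 − 10 + 2 = 3.
GR = (1 − 1/5) × 3² / 8 = 0.8 × 9 / 8 = 0.9 dB.
Output = 11 − 0.9 = 10.1 dBV.

10.1 dBV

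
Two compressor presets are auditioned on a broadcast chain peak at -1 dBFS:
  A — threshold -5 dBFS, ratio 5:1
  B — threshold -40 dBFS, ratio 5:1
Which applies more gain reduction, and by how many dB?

A: 4 dB over, compressed to 0.8 dB over, so 3.2 dB of GR.
B: 39 dB over, compressed to 7.8 dB over, so 31.2 dB of GR.
B reduces 28 dB more.

B, by 28 dB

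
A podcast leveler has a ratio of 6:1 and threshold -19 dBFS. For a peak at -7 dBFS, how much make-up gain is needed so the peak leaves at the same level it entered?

10 dB

Overshoot 12 dB → 12/6 = 2 dB after compression, so the compressed level is -19 + 2 = -17 dBFS.
Make-up = target − compressed = -7 − (-17) = 10 dB.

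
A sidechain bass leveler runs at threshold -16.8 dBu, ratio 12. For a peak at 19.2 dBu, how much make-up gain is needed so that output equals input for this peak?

33 dB

The peak compresses to -16.8 + 36/12 = -13.8 dBu.
To reach 19.2 dBu requires 19.2 − (-13.8) = 33 dB of make-up.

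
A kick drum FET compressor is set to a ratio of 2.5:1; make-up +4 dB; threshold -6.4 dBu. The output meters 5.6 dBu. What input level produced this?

Before make-up, the level was 5.6 − 4 = 1.6 dBu.
Post-compression overshoot = 1.6 − (-6.4) = 8 dB.
Before 2.5:1 compression the overshoot was 8 × 2.5 = 20 dB, so input = -6.4 + 20 = 13.6 dBu.

13.6 dBu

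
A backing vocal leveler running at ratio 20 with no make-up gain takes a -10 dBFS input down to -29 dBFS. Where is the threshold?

Input is 20 dB above T (since output overshoot × R = input overshoot: (-29 − T)·20 = -10 − T gives T = -30 dBFS).
Check: -30 + (-10 − (-30))/20 = -30 + 1 = -29 dBFS. ✓

-30 dBFS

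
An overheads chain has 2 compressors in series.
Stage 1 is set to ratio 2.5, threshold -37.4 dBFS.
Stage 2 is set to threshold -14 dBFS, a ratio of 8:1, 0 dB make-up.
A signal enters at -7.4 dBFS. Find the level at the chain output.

-25.4 dBFS

Stage 1: 30 dB above -37.4 dBFS, reduced 2.5:1 to 12 dB above → -25.4 dBFS.
Stage 2: -25.4 dBFS ≤ -14 dBFS, so stage 2 doesn't engage; output -25.4 dBFS.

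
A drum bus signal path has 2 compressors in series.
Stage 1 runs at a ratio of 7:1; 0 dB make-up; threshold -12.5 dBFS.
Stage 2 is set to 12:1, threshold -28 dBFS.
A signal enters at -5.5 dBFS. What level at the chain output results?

Stage 1: overshoot 7 dB → 7/7 = 1 dB → -11.5 dBFS.
Stage 2: overshoot 16.5 dB → 16.5/12 = 1.375 dB → -26.625 dBFS.

-26.625 dBFS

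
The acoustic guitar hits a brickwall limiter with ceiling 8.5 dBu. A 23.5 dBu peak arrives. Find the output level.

The limiter clamps the peak to its 8.5 dBu ceiling.

8.5 dBu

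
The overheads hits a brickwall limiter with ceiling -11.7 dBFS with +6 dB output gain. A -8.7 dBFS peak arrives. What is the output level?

-5.7 dBFS

The limiter clamps the peak to its -11.7 dBFS ceiling.
Output gain then adds 6 dB: -11.7 + 6 = -5.7 dBFS.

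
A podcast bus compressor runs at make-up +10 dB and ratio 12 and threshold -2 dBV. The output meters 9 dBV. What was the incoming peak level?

10 dBV

Remove make-up: 9 − 10 = -1 dBV.
That's 1 dB above the -2 dBV threshold.
Input overshoot = R × output overshoot = 12 dB → input = -2 + 12 = 10 dBV.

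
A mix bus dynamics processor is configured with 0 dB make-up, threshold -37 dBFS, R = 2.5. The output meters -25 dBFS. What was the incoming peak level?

-7 dBFS

The compressed level sits -25 − (-37) = 12 dB over threshold.
Input overshoot = R × output overshoot = 30 dB → input = -37 + 30 = -7 dBFS.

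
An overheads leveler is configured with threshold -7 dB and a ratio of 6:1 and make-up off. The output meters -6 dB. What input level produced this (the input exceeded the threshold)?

That's 1 dB above the -7 dB threshold.
Before 6:1 compression the overshoot was 1 × 6 = 6 dB, so input = -7 + 6 = -1 dB.

-1 dB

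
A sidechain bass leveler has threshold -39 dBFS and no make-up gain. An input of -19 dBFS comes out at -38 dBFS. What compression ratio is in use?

Input overshoot = -19 − (-39) = 20 dB; output overshoot = -38 − (-39) = 1 dB.
Ratio = 20 / 1 = 20.

20:1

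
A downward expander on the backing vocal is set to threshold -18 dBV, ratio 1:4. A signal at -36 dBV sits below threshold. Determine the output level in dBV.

The input is 18 dB below the -18 dBV threshold.
A 1:4 expander multiplies undershoot by 4: 18 × 4 = 72 dB below threshold.
Output = -18 − 72 = -90 dBV.

-90 dBV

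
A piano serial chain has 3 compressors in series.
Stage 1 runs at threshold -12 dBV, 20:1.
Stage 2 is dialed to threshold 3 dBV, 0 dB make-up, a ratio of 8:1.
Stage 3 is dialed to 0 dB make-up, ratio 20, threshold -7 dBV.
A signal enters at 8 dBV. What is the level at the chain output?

Stage 1: overshoot 20 dB → 20/20 = 1 dB → -11 dBV.
Stage 2: below threshold (-11 ≤ 3); passes unchanged; output -11 dBV.
Stage 3: -11 dBV is at or below the -7 dBV threshold — no compression; output -11 dBV.

-11 dBV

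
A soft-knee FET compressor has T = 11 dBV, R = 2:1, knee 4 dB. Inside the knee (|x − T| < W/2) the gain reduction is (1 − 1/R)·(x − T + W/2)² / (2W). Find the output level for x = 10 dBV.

x − T + W/2 = 10 − 11 + 2 = 1.
GR = (1 − 1/2) × 1² / 8 = 0.5 × 1 / 8 = 0.0625 dB.
Output = 10 − 0.0625 = 9.9375 dBV.

9.9375 dBV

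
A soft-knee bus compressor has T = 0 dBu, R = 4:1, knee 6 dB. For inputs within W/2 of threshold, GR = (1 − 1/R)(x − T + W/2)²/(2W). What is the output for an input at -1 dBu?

-1.25 dBu

x − T + W/2 = -1 − 0 + 3 = 2.
GR = (1 − 1/4) × 2² / 12 = 0.75 × 4 / 12 = 0.25 dB.
Output = -1 − 0.25 = -1.25 dBu.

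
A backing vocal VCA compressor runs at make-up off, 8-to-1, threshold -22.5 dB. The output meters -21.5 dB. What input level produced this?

-14.5 dB

That's 1 dB above the -22.5 dB threshold.
Undo the ratio: input overshoot = 1 × 8 = 8 dB, giving input = -14.5 dB.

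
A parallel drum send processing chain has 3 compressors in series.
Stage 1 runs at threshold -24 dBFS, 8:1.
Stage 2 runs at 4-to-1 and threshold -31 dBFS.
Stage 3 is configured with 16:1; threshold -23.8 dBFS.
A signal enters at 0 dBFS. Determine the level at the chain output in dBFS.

-28.5 dBFS

Stage 1: 0 dBFS is 24 dB over -24 dBFS; at 8:1 that becomes 3 dB over, giving -21 dBFS.
Stage 2: overshoot 10 dB → 10/4 = 2.5 dB → -28.5 dBFS.
Stage 3: -28.5 dBFS ≤ -23.8 dBFS, so stage 3 doesn't engage; output -28.5 dBFS.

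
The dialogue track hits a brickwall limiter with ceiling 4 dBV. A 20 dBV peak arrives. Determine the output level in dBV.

The limiter clamps the peak to its 4 dBV ceiling.

4 dBV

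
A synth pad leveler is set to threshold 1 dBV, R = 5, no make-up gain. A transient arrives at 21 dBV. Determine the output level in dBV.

21 dBV sits 20 dB over threshold.
5:1 compression reduces that to 20/5 = 4 dB over.
So the level is 1 + 4 = 5 dBV.

5 dBV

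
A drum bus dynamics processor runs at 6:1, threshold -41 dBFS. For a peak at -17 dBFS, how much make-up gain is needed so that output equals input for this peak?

20 dB

Overshoot 24 dB → 24/6 = 4 dB after compression, so the compressed level is -41 + 4 = -37 dBFS.
Make-up = target − compressed = -17 − (-37) = 20 dB.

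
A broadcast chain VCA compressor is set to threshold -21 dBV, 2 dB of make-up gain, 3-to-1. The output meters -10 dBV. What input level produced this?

6 dBV

Before make-up, the level was -10 − 2 = -12 dBV.
The compressed level sits -12 − (-21) = 9 dB over threshold.
Input overshoot = R × output overshoot = 27 dB → input = -21 + 27 = 6 dBV.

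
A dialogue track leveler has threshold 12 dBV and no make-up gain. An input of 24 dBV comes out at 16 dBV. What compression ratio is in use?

Input overshoot = 24 − 12 = 12 dB; output overshoot = 16 − 12 = 4 dB.
Ratio = 12 / 4 = 3.

3:1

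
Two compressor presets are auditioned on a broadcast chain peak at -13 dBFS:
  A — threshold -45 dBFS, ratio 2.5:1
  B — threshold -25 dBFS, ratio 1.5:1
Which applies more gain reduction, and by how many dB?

A, by 15.2 dB

A: overshoot 32 dB → output overshoot 12.8 dB → GR 19.2 dB.
B: overshoot 12 dB → output overshoot 8 dB → GR 4 dB.
A reduces 15.2 dB more.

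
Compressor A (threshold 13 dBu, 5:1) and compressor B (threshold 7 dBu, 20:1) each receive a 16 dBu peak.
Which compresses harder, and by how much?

B, by 6.15 dB

A: 3 dB over, compressed to 0.6 dB over, so 2.4 dB of GR.
B: 9 dB over, compressed to 0.45 dB over, so 8.55 dB of GR.
B applies 6.15 dB more gain reduction.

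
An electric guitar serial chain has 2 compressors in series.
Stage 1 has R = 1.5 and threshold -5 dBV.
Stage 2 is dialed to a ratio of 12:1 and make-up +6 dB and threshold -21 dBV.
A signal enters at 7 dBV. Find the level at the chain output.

-13 dBV

Stage 1: 7 dBV is 12 dB over -5 dBV; at 1.5:1 that becomes 8 dB over, giving 3 dBV.
Stage 2: 24 dB above -21 dBV, reduced 12:1 to 2 dB above → -19 dBV; +6 dB make-up → -13 dBV.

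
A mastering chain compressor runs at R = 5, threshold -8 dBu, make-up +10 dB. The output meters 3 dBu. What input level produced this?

Remove make-up: 3 − 10 = -7 dBu.
The compressed level sits -7 − (-8) = 1 dB over threshold.
Undo the ratio: input overshoot = 1 × 5 = 5 dB, giving input = -3 dBu.

-3 dBu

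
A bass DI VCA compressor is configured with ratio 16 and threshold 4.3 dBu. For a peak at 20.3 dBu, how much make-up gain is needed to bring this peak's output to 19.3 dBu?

The peak compresses to 4.3 + 16/16 = 5.3 dBu.
To reach 19.3 dBu requires 19.3 − 5.3 = 14 dB of make-up.

14 dB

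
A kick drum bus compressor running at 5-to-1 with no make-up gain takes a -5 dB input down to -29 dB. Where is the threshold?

Input is 30 dB above T (since output overshoot × R = input overshoot: (-29 − T)·5 = -5 − T gives T = -35 dB).
Check: -35 + (-5 − (-35))/5 = -35 + 6 = -29 dB. ✓

-35 dB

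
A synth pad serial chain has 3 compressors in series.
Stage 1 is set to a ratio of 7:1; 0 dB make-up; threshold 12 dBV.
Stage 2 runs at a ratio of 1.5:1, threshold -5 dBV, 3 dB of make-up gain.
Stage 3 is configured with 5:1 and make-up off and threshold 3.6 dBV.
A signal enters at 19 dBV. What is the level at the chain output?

4.88 dBV

Stage 1: 7 dB above 12 dBV, reduced 7:1 to 1 dB above → 13 dBV.
Stage 2: 13 dBV is 18 dB over -5 dBV; at 1.5:1 that becomes 12 dB over, giving 7 dBV; +3 dB make-up → 10 dBV.
Stage 3: overshoot 6.4 dB → 6.4/5 = 1.28 dB → 4.88 dBV.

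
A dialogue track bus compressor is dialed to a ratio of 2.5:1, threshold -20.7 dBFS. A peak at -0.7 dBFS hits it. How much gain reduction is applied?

12 dB

Overshoot = -0.7 − (-20.7) = 20 dB.
At 2.5:1, output sits 20/2.5 = 8 dB above threshold.
Gain reduction = 20 − 8 = 12 dB.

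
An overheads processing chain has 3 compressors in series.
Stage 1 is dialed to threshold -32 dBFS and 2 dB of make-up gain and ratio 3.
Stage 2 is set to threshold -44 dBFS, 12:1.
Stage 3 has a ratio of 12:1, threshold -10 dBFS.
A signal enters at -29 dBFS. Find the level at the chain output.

-42.75 dBFS

Stage 1: 3 dB above -32 dBFS, reduced 3:1 to 1 dB above → -31 dBFS; +2 dB make-up → -29 dBFS.
Stage 2: -29 dBFS is 15 dB over -44 dBFS; at 12:1 that becomes 1.25 dB over, giving -42.75 dBFS.
Stage 3: -42.75 dBFS is at or below the -10 dBFS threshold — no compression; output -42.75 dBFS.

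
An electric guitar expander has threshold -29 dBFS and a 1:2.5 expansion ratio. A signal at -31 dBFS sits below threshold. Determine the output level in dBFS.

The input is 2 dB below the -29 dBFS threshold.
A 1:2.5 expander multiplies undershoot by 2.5: 2 × 2.5 = 5 dB below threshold.
Output = -29 − 5 = -34 dBFS.

-34 dBFS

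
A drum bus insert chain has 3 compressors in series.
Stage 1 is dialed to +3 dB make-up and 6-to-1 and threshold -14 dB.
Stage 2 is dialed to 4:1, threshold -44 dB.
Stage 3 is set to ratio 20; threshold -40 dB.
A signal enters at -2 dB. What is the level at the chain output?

Stage 1: 12 dB above -14 dB, reduced 6:1 to 2 dB above → -12 dB; +3 dB make-up → -9 dB.
Stage 2: overshoot 35 dB → 35/4 = 8.75 dB → -35.25 dB.
Stage 3: overshoot 4.75 dB → 4.75/20 = 0.2375 dB → -39.7625 dB.

-39.7625 dB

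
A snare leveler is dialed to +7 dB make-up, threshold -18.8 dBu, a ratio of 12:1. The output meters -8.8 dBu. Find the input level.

17.2 dBu

Stripping the +7 dB make-up gives -15.8 dBu at the gain stage.
Post-compression overshoot = -15.8 − (-18.8) = 3 dB.
Undo the ratio: input overshoot = 3 × 12 = 36 dB, giving input = 17.2 dBu.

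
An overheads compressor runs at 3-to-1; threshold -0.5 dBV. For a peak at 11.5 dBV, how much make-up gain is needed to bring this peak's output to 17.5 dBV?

The peak compresses to -0.5 + 12/3 = 3.5 dBV.
To reach 17.5 dBV requires 17.5 − 3.5 = 14 dB of make-up.

14 dB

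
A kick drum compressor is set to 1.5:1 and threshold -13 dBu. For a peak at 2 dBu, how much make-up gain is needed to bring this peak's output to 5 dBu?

Overshoot 15 dB → 15/1.5 = 10 dB after compression, so the compressed level is -13 + 10 = -3 dBu.
Make-up = target − compressed = 5 − (-3) = 8 dB.

8 dB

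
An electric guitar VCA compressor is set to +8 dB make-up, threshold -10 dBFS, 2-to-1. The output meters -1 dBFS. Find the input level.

-8 dBFS

Before make-up, the level was -1 − 8 = -9 dBFS.
Post-compression overshoot = -9 − (-10) = 1 dB.
Before 2:1 compression the overshoot was 1 × 2 = 2 dB, so input = -10 + 2 = -8 dBFS.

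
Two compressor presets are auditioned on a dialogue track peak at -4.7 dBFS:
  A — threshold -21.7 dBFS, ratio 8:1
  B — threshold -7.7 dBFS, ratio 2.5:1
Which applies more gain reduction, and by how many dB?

A, by 13.075 dB

A: overshoot 17 dB → output overshoot 2.125 dB → GR 14.875 dB.
B: overshoot 3 dB → output overshoot 1.2 dB → GR 1.8 dB.
A reduces 13.075 dB more.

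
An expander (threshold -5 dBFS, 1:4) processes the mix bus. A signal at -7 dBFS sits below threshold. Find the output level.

-13 dBFS

Below threshold, a 1:4 expander applies gain = (4−1)×(T − x) of attenuation.
(4−1) × 2 = 6 dB, so output = -7 − 6 = -13 dBFS.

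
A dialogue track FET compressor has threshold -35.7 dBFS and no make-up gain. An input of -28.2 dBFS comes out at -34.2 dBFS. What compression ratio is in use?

5:1

Input overshoot = -28.2 − (-35.7) = 7.5 dB; output overshoot = -34.2 − (-35.7) = 1.5 dB.
Ratio = 7.5 / 1.5 = 5.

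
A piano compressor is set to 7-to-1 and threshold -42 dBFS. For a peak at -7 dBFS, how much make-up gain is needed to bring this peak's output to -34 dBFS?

3 dB

The peak compresses to -42 + 35/7 = -37 dBFS.
To reach -34 dBFS requires -34 − (-37) = 3 dB of make-up.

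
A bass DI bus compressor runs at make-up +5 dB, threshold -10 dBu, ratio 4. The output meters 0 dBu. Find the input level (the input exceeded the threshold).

10 dBu

Remove make-up: 0 − 5 = -5 dBu.
The compressed level sits -5 − (-10) = 5 dB over threshold.
Before 4:1 compression the overshoot was 5 × 4 = 20 dB, so input = -10 + 20 = 10 dBu.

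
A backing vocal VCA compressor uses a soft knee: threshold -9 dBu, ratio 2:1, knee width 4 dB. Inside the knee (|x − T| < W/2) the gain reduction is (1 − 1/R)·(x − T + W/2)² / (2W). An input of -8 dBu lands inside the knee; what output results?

-8.5625 dBu

x − T + W/2 = -8 − (-9) + 2 = 3.
GR = (1 − 1/2) × 3² / 8 = 0.5 × 9 / 8 = 0.5625 dB.
Output = -8 − 0.5625 = -8.5625 dBu.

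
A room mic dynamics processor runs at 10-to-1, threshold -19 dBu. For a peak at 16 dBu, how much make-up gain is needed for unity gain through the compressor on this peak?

31.5 dB

Without make-up, output = threshold + overshoot/10 = -19 + 3.5 = -15.5 dBu.
Gap to target: 31.5 dB.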